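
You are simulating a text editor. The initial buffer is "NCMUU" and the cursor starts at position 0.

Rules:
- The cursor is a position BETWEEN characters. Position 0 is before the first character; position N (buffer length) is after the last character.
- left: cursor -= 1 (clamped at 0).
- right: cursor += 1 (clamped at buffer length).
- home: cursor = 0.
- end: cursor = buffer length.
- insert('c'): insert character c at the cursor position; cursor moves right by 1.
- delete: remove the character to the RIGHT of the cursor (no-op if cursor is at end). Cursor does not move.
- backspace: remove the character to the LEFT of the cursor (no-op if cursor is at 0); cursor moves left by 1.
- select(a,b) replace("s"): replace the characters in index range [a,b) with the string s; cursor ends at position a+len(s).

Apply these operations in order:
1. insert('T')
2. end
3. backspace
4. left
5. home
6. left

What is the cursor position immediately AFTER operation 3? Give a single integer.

Answer: 5

Derivation:
After op 1 (insert('T')): buf='TNCMUU' cursor=1
After op 2 (end): buf='TNCMUU' cursor=6
After op 3 (backspace): buf='TNCMU' cursor=5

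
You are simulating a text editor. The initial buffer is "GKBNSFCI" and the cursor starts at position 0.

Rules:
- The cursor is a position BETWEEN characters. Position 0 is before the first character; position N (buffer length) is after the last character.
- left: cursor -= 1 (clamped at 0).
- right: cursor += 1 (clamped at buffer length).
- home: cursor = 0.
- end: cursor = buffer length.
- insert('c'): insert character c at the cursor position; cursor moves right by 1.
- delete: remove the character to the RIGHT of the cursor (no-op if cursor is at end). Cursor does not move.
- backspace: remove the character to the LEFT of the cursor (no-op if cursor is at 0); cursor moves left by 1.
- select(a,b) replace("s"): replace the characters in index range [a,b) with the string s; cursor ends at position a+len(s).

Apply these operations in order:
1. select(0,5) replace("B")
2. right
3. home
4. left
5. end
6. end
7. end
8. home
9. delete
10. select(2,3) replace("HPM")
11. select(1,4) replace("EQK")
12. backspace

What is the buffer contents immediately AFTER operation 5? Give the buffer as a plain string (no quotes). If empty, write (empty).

After op 1 (select(0,5) replace("B")): buf='BFCI' cursor=1
After op 2 (right): buf='BFCI' cursor=2
After op 3 (home): buf='BFCI' cursor=0
After op 4 (left): buf='BFCI' cursor=0
After op 5 (end): buf='BFCI' cursor=4

Answer: BFCI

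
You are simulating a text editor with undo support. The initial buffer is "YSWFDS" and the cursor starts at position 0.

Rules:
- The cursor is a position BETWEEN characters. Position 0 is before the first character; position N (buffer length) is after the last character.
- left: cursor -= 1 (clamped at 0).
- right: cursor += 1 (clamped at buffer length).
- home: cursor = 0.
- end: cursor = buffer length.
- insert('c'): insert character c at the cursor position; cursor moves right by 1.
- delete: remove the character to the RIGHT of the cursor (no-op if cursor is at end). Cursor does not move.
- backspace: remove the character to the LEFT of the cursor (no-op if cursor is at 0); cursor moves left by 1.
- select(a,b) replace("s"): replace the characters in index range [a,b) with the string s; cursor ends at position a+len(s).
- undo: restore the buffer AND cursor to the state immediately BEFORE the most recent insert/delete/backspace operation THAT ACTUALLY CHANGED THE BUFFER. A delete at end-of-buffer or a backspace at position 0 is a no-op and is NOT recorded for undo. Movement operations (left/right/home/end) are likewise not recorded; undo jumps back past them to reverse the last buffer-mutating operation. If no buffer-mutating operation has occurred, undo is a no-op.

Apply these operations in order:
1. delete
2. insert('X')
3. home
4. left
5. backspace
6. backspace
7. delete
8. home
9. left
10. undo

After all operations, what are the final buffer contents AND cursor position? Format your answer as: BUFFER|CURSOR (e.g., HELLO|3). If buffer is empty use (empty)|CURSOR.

After op 1 (delete): buf='SWFDS' cursor=0
After op 2 (insert('X')): buf='XSWFDS' cursor=1
After op 3 (home): buf='XSWFDS' cursor=0
After op 4 (left): buf='XSWFDS' cursor=0
After op 5 (backspace): buf='XSWFDS' cursor=0
After op 6 (backspace): buf='XSWFDS' cursor=0
After op 7 (delete): buf='SWFDS' cursor=0
After op 8 (home): buf='SWFDS' cursor=0
After op 9 (left): buf='SWFDS' cursor=0
After op 10 (undo): buf='XSWFDS' cursor=0

Answer: XSWFDS|0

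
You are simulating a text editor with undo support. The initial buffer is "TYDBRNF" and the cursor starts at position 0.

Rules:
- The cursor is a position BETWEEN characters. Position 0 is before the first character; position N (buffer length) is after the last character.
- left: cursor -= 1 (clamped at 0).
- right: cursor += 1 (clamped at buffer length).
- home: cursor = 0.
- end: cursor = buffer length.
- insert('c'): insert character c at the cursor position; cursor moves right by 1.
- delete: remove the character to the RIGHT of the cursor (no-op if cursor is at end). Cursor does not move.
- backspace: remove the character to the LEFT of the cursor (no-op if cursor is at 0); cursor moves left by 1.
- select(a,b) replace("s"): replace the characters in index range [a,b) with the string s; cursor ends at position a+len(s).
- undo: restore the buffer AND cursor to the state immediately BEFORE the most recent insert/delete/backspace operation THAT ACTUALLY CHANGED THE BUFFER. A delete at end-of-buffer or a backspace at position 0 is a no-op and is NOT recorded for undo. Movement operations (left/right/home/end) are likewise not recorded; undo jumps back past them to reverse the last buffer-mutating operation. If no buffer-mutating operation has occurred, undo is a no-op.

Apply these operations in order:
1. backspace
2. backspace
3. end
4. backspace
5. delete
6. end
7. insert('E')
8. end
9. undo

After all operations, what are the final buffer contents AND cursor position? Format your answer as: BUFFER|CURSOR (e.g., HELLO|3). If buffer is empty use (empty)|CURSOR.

After op 1 (backspace): buf='TYDBRNF' cursor=0
After op 2 (backspace): buf='TYDBRNF' cursor=0
After op 3 (end): buf='TYDBRNF' cursor=7
After op 4 (backspace): buf='TYDBRN' cursor=6
After op 5 (delete): buf='TYDBRN' cursor=6
After op 6 (end): buf='TYDBRN' cursor=6
After op 7 (insert('E')): buf='TYDBRNE' cursor=7
After op 8 (end): buf='TYDBRNE' cursor=7
After op 9 (undo): buf='TYDBRN' cursor=6

Answer: TYDBRN|6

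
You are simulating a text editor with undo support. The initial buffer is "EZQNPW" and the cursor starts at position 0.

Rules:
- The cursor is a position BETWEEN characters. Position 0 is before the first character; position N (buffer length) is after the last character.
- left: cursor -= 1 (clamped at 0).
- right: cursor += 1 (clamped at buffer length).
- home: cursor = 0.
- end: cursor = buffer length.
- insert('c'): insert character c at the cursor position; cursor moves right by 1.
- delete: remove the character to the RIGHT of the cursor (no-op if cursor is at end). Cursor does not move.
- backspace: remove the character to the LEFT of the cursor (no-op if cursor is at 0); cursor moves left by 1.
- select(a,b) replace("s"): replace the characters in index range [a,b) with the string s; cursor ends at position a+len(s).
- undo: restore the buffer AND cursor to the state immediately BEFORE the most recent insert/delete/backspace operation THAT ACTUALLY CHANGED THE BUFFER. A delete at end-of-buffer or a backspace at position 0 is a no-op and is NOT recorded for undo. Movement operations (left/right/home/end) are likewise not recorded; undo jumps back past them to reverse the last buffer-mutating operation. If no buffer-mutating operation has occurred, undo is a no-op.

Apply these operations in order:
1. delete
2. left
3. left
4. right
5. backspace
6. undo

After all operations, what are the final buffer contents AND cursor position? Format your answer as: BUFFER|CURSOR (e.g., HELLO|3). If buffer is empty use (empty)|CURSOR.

Answer: ZQNPW|1

Derivation:
After op 1 (delete): buf='ZQNPW' cursor=0
After op 2 (left): buf='ZQNPW' cursor=0
After op 3 (left): buf='ZQNPW' cursor=0
After op 4 (right): buf='ZQNPW' cursor=1
After op 5 (backspace): buf='QNPW' cursor=0
After op 6 (undo): buf='ZQNPW' cursor=1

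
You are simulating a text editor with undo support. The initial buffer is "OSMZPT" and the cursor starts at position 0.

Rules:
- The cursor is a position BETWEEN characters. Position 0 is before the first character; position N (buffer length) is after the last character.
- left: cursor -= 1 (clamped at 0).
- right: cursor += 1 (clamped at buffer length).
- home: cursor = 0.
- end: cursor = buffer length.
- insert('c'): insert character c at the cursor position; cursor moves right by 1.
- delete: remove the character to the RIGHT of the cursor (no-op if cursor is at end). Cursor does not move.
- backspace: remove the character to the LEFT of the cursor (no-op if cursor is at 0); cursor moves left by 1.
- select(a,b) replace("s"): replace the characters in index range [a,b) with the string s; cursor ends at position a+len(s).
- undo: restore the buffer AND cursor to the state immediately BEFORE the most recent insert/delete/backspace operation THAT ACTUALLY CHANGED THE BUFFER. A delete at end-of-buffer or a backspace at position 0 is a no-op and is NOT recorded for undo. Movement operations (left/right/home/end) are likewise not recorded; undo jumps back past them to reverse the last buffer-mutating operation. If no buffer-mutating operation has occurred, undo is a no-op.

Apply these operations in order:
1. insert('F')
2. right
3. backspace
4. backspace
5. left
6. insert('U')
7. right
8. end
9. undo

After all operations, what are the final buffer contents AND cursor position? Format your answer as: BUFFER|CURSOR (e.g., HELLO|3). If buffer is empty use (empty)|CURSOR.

After op 1 (insert('F')): buf='FOSMZPT' cursor=1
After op 2 (right): buf='FOSMZPT' cursor=2
After op 3 (backspace): buf='FSMZPT' cursor=1
After op 4 (backspace): buf='SMZPT' cursor=0
After op 5 (left): buf='SMZPT' cursor=0
After op 6 (insert('U')): buf='USMZPT' cursor=1
After op 7 (right): buf='USMZPT' cursor=2
After op 8 (end): buf='USMZPT' cursor=6
After op 9 (undo): buf='SMZPT' cursor=0

Answer: SMZPT|0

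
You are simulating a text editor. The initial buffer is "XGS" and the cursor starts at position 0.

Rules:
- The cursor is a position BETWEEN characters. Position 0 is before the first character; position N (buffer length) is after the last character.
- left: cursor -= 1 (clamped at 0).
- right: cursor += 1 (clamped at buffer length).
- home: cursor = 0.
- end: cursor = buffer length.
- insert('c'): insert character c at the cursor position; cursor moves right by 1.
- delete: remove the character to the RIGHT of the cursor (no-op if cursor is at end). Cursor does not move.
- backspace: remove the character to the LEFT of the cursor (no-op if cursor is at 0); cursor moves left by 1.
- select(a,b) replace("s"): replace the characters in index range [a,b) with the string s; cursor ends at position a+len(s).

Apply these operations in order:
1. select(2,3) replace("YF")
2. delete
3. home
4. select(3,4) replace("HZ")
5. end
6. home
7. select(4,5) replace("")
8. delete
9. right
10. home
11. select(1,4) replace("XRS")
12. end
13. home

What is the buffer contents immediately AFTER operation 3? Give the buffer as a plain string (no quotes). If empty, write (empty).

Answer: XGYF

Derivation:
After op 1 (select(2,3) replace("YF")): buf='XGYF' cursor=4
After op 2 (delete): buf='XGYF' cursor=4
After op 3 (home): buf='XGYF' cursor=0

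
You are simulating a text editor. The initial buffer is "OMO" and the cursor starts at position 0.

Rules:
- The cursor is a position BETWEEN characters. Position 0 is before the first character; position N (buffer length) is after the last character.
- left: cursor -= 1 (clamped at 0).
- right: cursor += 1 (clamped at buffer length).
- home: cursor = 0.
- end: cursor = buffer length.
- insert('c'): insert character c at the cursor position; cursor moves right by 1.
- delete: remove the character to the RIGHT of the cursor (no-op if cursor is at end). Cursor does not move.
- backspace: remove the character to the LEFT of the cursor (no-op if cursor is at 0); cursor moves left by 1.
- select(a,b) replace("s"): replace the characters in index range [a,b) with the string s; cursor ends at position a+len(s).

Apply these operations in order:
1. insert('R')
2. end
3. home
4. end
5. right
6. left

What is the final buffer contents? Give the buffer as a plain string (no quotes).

Answer: ROMO

Derivation:
After op 1 (insert('R')): buf='ROMO' cursor=1
After op 2 (end): buf='ROMO' cursor=4
After op 3 (home): buf='ROMO' cursor=0
After op 4 (end): buf='ROMO' cursor=4
After op 5 (right): buf='ROMO' cursor=4
After op 6 (left): buf='ROMO' cursor=3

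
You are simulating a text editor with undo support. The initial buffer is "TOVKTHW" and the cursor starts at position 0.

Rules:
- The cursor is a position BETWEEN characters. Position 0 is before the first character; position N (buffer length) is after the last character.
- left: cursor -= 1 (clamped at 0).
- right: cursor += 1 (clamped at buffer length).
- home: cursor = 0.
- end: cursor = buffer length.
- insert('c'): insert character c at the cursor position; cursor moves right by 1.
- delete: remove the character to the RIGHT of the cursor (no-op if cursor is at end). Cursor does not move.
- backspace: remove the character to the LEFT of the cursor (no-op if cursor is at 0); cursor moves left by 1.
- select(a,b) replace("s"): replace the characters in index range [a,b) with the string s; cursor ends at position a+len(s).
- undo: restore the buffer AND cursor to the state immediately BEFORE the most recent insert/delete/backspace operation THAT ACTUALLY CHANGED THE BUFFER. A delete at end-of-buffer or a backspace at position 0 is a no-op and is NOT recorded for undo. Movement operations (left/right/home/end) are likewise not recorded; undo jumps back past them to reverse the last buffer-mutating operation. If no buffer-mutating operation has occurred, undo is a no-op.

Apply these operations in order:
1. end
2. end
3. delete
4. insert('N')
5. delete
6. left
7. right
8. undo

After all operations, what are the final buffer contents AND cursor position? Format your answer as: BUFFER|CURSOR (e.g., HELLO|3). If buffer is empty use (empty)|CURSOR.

Answer: TOVKTHW|7

Derivation:
After op 1 (end): buf='TOVKTHW' cursor=7
After op 2 (end): buf='TOVKTHW' cursor=7
After op 3 (delete): buf='TOVKTHW' cursor=7
After op 4 (insert('N')): buf='TOVKTHWN' cursor=8
After op 5 (delete): buf='TOVKTHWN' cursor=8
After op 6 (left): buf='TOVKTHWN' cursor=7
After op 7 (right): buf='TOVKTHWN' cursor=8
After op 8 (undo): buf='TOVKTHW' cursor=7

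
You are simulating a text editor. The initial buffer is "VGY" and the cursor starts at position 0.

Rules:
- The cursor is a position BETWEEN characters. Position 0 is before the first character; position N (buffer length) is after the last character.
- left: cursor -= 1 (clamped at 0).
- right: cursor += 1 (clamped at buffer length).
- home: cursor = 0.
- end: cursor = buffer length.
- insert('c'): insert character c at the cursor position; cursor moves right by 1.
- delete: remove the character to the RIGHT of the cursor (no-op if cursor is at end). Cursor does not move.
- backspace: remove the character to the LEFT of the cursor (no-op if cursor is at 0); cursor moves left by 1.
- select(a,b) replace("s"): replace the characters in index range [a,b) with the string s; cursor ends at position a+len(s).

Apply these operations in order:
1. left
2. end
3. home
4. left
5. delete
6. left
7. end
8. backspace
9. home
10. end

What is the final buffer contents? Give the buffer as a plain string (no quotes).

After op 1 (left): buf='VGY' cursor=0
After op 2 (end): buf='VGY' cursor=3
After op 3 (home): buf='VGY' cursor=0
After op 4 (left): buf='VGY' cursor=0
After op 5 (delete): buf='GY' cursor=0
After op 6 (left): buf='GY' cursor=0
After op 7 (end): buf='GY' cursor=2
After op 8 (backspace): buf='G' cursor=1
After op 9 (home): buf='G' cursor=0
After op 10 (end): buf='G' cursor=1

Answer: G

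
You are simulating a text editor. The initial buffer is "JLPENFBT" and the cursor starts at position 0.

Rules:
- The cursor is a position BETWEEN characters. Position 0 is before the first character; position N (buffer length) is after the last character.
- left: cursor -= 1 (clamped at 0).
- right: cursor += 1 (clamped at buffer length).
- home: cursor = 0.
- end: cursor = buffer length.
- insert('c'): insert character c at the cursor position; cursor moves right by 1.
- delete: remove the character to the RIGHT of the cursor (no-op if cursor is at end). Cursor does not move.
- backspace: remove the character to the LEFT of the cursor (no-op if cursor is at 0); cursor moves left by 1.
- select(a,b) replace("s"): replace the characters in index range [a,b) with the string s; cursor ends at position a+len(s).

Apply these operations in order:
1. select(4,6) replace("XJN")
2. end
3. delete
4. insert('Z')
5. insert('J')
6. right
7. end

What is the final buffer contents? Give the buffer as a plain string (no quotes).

After op 1 (select(4,6) replace("XJN")): buf='JLPEXJNBT' cursor=7
After op 2 (end): buf='JLPEXJNBT' cursor=9
After op 3 (delete): buf='JLPEXJNBT' cursor=9
After op 4 (insert('Z')): buf='JLPEXJNBTZ' cursor=10
After op 5 (insert('J')): buf='JLPEXJNBTZJ' cursor=11
After op 6 (right): buf='JLPEXJNBTZJ' cursor=11
After op 7 (end): buf='JLPEXJNBTZJ' cursor=11

Answer: JLPEXJNBTZJ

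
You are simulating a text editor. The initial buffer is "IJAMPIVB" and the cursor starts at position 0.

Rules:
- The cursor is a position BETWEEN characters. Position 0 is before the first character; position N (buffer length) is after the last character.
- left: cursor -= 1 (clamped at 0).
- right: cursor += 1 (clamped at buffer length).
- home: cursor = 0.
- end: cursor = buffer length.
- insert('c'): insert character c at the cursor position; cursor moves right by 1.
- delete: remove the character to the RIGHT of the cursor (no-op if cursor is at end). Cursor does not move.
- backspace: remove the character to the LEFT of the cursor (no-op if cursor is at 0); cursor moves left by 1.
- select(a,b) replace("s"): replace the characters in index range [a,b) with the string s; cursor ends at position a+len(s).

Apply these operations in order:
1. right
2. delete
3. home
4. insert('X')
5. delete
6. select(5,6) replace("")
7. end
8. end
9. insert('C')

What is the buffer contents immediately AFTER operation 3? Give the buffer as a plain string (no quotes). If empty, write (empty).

After op 1 (right): buf='IJAMPIVB' cursor=1
After op 2 (delete): buf='IAMPIVB' cursor=1
After op 3 (home): buf='IAMPIVB' cursor=0

Answer: IAMPIVB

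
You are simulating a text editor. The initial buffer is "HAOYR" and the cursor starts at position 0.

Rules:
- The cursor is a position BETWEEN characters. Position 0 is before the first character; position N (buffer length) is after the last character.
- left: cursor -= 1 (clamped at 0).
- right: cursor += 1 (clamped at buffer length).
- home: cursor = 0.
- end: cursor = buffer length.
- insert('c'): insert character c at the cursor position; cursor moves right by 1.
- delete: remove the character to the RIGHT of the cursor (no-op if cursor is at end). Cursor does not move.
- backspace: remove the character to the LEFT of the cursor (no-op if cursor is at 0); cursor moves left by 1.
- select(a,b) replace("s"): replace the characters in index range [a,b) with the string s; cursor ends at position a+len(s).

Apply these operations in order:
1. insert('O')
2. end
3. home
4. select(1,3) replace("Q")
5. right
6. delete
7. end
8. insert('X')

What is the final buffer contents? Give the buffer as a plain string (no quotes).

After op 1 (insert('O')): buf='OHAOYR' cursor=1
After op 2 (end): buf='OHAOYR' cursor=6
After op 3 (home): buf='OHAOYR' cursor=0
After op 4 (select(1,3) replace("Q")): buf='OQOYR' cursor=2
After op 5 (right): buf='OQOYR' cursor=3
After op 6 (delete): buf='OQOR' cursor=3
After op 7 (end): buf='OQOR' cursor=4
After op 8 (insert('X')): buf='OQORX' cursor=5

Answer: OQORX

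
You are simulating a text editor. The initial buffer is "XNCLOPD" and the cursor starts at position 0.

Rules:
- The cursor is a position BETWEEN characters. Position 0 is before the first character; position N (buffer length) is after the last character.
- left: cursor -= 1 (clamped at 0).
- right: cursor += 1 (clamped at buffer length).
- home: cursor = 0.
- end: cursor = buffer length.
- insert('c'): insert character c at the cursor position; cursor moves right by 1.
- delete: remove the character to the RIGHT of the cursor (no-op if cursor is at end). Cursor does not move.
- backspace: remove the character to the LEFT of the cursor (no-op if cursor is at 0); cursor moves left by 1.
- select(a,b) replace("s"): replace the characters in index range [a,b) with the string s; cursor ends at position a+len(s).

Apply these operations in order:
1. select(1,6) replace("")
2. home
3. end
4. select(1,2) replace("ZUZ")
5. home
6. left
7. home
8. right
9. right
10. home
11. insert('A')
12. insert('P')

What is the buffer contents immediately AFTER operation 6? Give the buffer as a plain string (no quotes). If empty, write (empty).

After op 1 (select(1,6) replace("")): buf='XD' cursor=1
After op 2 (home): buf='XD' cursor=0
After op 3 (end): buf='XD' cursor=2
After op 4 (select(1,2) replace("ZUZ")): buf='XZUZ' cursor=4
After op 5 (home): buf='XZUZ' cursor=0
After op 6 (left): buf='XZUZ' cursor=0

Answer: XZUZ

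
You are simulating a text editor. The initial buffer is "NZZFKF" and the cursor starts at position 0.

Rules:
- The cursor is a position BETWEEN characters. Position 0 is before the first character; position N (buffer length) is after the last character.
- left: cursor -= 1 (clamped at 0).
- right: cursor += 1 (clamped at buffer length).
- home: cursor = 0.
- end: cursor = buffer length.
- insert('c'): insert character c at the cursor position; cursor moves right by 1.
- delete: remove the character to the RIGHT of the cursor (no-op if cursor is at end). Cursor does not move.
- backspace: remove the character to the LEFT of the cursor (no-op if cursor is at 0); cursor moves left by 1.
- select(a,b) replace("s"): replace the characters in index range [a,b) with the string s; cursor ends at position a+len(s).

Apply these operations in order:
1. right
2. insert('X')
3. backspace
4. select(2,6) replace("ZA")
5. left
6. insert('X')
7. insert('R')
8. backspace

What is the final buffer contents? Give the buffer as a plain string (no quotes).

Answer: NZZXA

Derivation:
After op 1 (right): buf='NZZFKF' cursor=1
After op 2 (insert('X')): buf='NXZZFKF' cursor=2
After op 3 (backspace): buf='NZZFKF' cursor=1
After op 4 (select(2,6) replace("ZA")): buf='NZZA' cursor=4
After op 5 (left): buf='NZZA' cursor=3
After op 6 (insert('X')): buf='NZZXA' cursor=4
After op 7 (insert('R')): buf='NZZXRA' cursor=5
After op 8 (backspace): buf='NZZXA' cursor=4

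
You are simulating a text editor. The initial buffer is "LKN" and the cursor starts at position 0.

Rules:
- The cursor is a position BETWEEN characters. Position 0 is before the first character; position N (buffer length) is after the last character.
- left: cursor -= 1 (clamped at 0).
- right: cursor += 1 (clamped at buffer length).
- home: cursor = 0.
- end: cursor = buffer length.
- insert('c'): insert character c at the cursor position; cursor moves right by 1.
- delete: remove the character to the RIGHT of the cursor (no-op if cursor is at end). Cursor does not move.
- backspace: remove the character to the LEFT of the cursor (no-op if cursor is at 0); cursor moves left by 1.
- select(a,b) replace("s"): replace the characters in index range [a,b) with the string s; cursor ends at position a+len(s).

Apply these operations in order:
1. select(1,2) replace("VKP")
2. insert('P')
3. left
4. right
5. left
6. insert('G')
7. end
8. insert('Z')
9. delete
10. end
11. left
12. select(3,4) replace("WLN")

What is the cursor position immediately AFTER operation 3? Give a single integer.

Answer: 4

Derivation:
After op 1 (select(1,2) replace("VKP")): buf='LVKPN' cursor=4
After op 2 (insert('P')): buf='LVKPPN' cursor=5
After op 3 (left): buf='LVKPPN' cursor=4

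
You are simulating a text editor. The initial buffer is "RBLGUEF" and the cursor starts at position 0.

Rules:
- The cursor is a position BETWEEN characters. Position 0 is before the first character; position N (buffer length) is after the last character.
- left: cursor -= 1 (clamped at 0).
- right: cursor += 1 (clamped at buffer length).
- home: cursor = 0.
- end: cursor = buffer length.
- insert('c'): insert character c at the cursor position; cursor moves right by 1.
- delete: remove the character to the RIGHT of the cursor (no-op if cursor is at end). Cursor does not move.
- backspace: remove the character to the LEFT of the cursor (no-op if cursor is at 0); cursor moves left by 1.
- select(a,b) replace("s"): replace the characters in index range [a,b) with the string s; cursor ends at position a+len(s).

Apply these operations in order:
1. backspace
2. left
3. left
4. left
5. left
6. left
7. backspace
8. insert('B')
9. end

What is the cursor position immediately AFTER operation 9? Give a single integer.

After op 1 (backspace): buf='RBLGUEF' cursor=0
After op 2 (left): buf='RBLGUEF' cursor=0
After op 3 (left): buf='RBLGUEF' cursor=0
After op 4 (left): buf='RBLGUEF' cursor=0
After op 5 (left): buf='RBLGUEF' cursor=0
After op 6 (left): buf='RBLGUEF' cursor=0
After op 7 (backspace): buf='RBLGUEF' cursor=0
After op 8 (insert('B')): buf='BRBLGUEF' cursor=1
After op 9 (end): buf='BRBLGUEF' cursor=8

Answer: 8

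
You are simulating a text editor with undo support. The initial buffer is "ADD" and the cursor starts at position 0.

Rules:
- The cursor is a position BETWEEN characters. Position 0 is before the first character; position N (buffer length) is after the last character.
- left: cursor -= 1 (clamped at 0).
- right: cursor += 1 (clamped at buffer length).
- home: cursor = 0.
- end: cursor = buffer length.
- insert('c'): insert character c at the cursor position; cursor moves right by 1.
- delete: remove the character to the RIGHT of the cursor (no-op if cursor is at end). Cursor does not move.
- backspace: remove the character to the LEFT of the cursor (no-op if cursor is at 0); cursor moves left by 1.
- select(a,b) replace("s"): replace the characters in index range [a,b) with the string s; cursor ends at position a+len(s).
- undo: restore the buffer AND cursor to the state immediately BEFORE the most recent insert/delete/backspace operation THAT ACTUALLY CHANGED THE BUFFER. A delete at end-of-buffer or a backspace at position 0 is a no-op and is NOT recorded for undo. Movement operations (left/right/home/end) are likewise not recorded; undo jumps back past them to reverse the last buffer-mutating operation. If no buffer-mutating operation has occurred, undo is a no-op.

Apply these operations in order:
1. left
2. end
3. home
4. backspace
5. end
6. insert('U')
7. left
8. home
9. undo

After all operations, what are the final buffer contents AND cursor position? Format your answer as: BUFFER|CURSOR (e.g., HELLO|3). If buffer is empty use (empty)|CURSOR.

Answer: ADD|3

Derivation:
After op 1 (left): buf='ADD' cursor=0
After op 2 (end): buf='ADD' cursor=3
After op 3 (home): buf='ADD' cursor=0
After op 4 (backspace): buf='ADD' cursor=0
After op 5 (end): buf='ADD' cursor=3
After op 6 (insert('U')): buf='ADDU' cursor=4
After op 7 (left): buf='ADDU' cursor=3
After op 8 (home): buf='ADDU' cursor=0
After op 9 (undo): buf='ADD' cursor=3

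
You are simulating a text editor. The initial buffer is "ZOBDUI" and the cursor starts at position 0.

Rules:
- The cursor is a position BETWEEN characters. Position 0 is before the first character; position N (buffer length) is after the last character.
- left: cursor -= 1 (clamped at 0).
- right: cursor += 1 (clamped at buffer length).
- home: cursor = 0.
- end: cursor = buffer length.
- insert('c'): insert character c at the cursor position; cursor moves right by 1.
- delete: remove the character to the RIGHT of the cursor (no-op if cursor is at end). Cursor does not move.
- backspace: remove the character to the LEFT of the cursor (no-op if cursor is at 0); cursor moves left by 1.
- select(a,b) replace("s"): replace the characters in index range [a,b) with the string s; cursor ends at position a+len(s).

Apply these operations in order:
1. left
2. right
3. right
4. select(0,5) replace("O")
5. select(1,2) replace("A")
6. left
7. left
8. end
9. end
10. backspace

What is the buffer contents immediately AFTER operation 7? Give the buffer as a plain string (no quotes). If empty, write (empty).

Answer: OA

Derivation:
After op 1 (left): buf='ZOBDUI' cursor=0
After op 2 (right): buf='ZOBDUI' cursor=1
After op 3 (right): buf='ZOBDUI' cursor=2
After op 4 (select(0,5) replace("O")): buf='OI' cursor=1
After op 5 (select(1,2) replace("A")): buf='OA' cursor=2
After op 6 (left): buf='OA' cursor=1
After op 7 (left): buf='OA' cursor=0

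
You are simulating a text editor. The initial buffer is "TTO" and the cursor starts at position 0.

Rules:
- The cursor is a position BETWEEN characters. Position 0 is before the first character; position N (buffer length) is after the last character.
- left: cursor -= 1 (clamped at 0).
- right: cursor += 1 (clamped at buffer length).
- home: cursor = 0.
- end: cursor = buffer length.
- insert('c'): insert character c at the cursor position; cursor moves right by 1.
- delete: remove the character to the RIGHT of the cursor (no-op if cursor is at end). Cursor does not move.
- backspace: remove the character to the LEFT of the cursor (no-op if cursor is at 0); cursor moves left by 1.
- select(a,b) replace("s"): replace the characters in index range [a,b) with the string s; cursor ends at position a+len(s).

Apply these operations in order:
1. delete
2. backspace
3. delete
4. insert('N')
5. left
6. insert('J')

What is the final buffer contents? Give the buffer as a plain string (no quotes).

After op 1 (delete): buf='TO' cursor=0
After op 2 (backspace): buf='TO' cursor=0
After op 3 (delete): buf='O' cursor=0
After op 4 (insert('N')): buf='NO' cursor=1
After op 5 (left): buf='NO' cursor=0
After op 6 (insert('J')): buf='JNO' cursor=1

Answer: JNO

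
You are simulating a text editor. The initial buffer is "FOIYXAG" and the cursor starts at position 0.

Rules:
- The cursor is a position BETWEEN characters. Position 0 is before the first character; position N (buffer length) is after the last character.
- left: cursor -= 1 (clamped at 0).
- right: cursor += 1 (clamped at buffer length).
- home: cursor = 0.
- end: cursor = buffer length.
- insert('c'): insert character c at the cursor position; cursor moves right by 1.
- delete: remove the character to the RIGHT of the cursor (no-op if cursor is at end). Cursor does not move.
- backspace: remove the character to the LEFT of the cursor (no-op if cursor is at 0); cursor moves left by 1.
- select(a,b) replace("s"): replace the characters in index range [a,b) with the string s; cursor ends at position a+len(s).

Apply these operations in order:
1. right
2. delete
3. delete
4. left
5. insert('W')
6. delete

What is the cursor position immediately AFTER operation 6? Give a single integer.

After op 1 (right): buf='FOIYXAG' cursor=1
After op 2 (delete): buf='FIYXAG' cursor=1
After op 3 (delete): buf='FYXAG' cursor=1
After op 4 (left): buf='FYXAG' cursor=0
After op 5 (insert('W')): buf='WFYXAG' cursor=1
After op 6 (delete): buf='WYXAG' cursor=1

Answer: 1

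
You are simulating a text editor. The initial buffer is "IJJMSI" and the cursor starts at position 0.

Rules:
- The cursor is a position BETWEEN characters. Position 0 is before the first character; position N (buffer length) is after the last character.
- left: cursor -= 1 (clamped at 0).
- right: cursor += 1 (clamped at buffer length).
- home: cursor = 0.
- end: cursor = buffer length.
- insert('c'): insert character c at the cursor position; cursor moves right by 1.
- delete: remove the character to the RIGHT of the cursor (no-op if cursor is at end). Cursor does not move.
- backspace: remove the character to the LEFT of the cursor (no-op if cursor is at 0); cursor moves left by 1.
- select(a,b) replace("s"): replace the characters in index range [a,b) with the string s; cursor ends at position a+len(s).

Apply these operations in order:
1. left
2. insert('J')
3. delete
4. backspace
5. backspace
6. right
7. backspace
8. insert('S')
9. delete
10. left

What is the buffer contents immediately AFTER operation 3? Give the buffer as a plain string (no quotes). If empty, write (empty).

After op 1 (left): buf='IJJMSI' cursor=0
After op 2 (insert('J')): buf='JIJJMSI' cursor=1
After op 3 (delete): buf='JJJMSI' cursor=1

Answer: JJJMSI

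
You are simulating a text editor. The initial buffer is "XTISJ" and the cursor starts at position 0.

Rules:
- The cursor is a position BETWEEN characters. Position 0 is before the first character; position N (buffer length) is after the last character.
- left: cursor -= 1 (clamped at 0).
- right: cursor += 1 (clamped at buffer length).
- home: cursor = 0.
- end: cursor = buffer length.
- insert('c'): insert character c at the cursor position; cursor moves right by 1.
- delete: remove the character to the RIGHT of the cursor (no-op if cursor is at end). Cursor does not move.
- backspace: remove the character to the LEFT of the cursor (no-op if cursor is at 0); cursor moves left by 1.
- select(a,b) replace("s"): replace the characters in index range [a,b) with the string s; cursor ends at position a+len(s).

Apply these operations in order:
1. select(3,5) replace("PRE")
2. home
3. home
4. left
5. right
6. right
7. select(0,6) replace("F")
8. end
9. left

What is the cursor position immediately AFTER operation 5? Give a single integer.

After op 1 (select(3,5) replace("PRE")): buf='XTIPRE' cursor=6
After op 2 (home): buf='XTIPRE' cursor=0
After op 3 (home): buf='XTIPRE' cursor=0
After op 4 (left): buf='XTIPRE' cursor=0
After op 5 (right): buf='XTIPRE' cursor=1

Answer: 1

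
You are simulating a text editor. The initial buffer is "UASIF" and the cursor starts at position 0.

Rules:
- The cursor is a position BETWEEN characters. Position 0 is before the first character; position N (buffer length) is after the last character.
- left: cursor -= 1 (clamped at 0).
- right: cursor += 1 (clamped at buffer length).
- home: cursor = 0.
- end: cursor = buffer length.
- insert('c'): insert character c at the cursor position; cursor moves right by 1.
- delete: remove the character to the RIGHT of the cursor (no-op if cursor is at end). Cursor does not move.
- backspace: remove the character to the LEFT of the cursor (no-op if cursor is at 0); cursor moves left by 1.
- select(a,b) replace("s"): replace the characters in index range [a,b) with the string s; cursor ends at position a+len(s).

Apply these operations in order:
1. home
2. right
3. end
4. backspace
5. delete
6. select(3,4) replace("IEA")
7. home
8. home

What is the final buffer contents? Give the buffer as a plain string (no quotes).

After op 1 (home): buf='UASIF' cursor=0
After op 2 (right): buf='UASIF' cursor=1
After op 3 (end): buf='UASIF' cursor=5
After op 4 (backspace): buf='UASI' cursor=4
After op 5 (delete): buf='UASI' cursor=4
After op 6 (select(3,4) replace("IEA")): buf='UASIEA' cursor=6
After op 7 (home): buf='UASIEA' cursor=0
After op 8 (home): buf='UASIEA' cursor=0

Answer: UASIEA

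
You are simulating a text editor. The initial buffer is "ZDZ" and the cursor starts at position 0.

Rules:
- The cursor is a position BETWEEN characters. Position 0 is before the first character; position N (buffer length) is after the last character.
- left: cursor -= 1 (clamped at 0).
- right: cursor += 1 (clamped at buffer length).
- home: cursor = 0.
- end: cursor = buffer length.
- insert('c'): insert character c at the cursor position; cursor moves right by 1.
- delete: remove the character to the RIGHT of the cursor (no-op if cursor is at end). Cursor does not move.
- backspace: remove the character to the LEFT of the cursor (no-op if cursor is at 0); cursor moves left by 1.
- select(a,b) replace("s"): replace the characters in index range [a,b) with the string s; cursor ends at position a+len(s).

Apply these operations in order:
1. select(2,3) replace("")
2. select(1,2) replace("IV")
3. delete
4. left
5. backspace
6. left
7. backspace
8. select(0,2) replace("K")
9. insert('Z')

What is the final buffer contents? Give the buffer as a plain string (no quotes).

After op 1 (select(2,3) replace("")): buf='ZD' cursor=2
After op 2 (select(1,2) replace("IV")): buf='ZIV' cursor=3
After op 3 (delete): buf='ZIV' cursor=3
After op 4 (left): buf='ZIV' cursor=2
After op 5 (backspace): buf='ZV' cursor=1
After op 6 (left): buf='ZV' cursor=0
After op 7 (backspace): buf='ZV' cursor=0
After op 8 (select(0,2) replace("K")): buf='K' cursor=1
After op 9 (insert('Z')): buf='KZ' cursor=2

Answer: KZ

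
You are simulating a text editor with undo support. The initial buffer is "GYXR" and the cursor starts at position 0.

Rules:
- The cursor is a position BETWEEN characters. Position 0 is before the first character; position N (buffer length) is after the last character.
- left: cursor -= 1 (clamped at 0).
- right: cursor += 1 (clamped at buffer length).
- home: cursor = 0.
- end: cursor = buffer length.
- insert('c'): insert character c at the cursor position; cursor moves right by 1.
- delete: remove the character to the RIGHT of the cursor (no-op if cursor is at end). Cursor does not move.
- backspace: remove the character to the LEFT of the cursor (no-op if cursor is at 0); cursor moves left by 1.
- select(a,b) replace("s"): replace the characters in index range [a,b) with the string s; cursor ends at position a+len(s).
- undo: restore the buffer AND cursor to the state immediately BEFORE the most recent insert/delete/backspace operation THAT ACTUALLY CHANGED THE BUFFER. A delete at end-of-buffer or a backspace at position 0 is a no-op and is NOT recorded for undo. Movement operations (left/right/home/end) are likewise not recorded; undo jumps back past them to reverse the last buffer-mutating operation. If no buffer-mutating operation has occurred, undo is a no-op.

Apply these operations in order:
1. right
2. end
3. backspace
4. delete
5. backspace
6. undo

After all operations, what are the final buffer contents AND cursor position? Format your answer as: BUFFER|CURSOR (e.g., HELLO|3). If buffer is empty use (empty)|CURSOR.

Answer: GYX|3

Derivation:
After op 1 (right): buf='GYXR' cursor=1
After op 2 (end): buf='GYXR' cursor=4
After op 3 (backspace): buf='GYX' cursor=3
After op 4 (delete): buf='GYX' cursor=3
After op 5 (backspace): buf='GY' cursor=2
After op 6 (undo): buf='GYX' cursor=3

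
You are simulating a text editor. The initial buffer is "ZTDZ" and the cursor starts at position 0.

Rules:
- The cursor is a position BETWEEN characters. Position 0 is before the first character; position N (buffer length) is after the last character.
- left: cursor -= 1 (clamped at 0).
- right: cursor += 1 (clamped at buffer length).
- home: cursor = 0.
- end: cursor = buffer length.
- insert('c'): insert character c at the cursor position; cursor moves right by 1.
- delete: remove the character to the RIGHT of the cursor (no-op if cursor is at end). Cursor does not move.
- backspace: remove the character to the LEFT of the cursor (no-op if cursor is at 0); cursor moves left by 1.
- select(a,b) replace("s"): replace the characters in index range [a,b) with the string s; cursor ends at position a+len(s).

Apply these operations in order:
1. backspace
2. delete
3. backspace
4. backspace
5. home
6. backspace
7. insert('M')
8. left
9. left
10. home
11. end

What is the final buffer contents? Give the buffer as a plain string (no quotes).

Answer: MTDZ

Derivation:
After op 1 (backspace): buf='ZTDZ' cursor=0
After op 2 (delete): buf='TDZ' cursor=0
After op 3 (backspace): buf='TDZ' cursor=0
After op 4 (backspace): buf='TDZ' cursor=0
After op 5 (home): buf='TDZ' cursor=0
After op 6 (backspace): buf='TDZ' cursor=0
After op 7 (insert('M')): buf='MTDZ' cursor=1
After op 8 (left): buf='MTDZ' cursor=0
After op 9 (left): buf='MTDZ' cursor=0
After op 10 (home): buf='MTDZ' cursor=0
After op 11 (end): buf='MTDZ' cursor=4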